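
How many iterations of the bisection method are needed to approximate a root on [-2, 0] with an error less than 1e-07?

We need (b-a)/2^n ≤ 1e-07
(0 - (-2))/2^n ≤ 1e-07
2/2^n ≤ 1e-07
2^n ≥ 20000000
n ≥ log₂(20000000) = 24.25
n ≥ 25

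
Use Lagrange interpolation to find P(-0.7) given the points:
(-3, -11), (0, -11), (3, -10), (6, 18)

Lagrange interpolation formula:
P(x) = Σ yᵢ × Lᵢ(x)
where Lᵢ(x) = Π_{j≠i} (x - xⱼ)/(xᵢ - xⱼ)

L_0(-0.7) = (-0.7 - 0)/(-3 - 0) × (-0.7 - 3)/(-3 - 3) × (-0.7 - 6)/(-3 - 6) = 0.107117
L_1(-0.7) = (-0.7 - (-3))/(0 - (-3)) × (-0.7 - 3)/(0 - 3) × (-0.7 - 6)/(0 - 6) = 1.055870
L_2(-0.7) = (-0.7 - (-3))/(3 - (-3)) × (-0.7 - 0)/(3 - 0) × (-0.7 - 6)/(3 - 6) = -0.199759
L_3(-0.7) = (-0.7 - (-3))/(6 - (-3)) × (-0.7 - 0)/(6 - 0) × (-0.7 - 3)/(6 - 3) = 0.036772

P(-0.7) = (-11)×L_0(-0.7) + (-11)×L_1(-0.7) + (-10)×L_2(-0.7) + 18×L_3(-0.7)
P(-0.7) = -10.133383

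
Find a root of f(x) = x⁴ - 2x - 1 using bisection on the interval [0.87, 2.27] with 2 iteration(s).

f(x) = x⁴ - 2x - 1
Initial interval: [0.87, 2.27]

Iteration 1:
  c_1 = (0.870000 + 2.270000)/2 = 1.570000
  f(c_1) = f(1.570000) = 1.935732
  f(a) × f(c) < 0, new interval: [0.870000, 1.570000]
Iteration 2:
  c_2 = (0.870000 + 1.570000)/2 = 1.220000
  f(c_2) = f(1.220000) = -1.224665
  f(a) × f(c) ≥ 0, new interval: [1.220000, 1.570000]

After 2 iteration(s), the approximation is c_2 = 1.220000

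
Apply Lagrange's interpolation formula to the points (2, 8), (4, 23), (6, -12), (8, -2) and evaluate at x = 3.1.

Lagrange interpolation formula:
P(x) = Σ yᵢ × Lᵢ(x)
where Lᵢ(x) = Π_{j≠i} (x - xⱼ)/(xᵢ - xⱼ)

L_0(3.1) = (3.1 - 4)/(2 - 4) × (3.1 - 6)/(2 - 6) × (3.1 - 8)/(2 - 8) = 0.266437
L_1(3.1) = (3.1 - 2)/(4 - 2) × (3.1 - 6)/(4 - 6) × (3.1 - 8)/(4 - 8) = 0.976938
L_2(3.1) = (3.1 - 2)/(6 - 2) × (3.1 - 4)/(6 - 4) × (3.1 - 8)/(6 - 8) = -0.303187
L_3(3.1) = (3.1 - 2)/(8 - 2) × (3.1 - 4)/(8 - 4) × (3.1 - 6)/(8 - 6) = 0.059812

P(3.1) = 8×L_0(3.1) + 23×L_1(3.1) + (-12)×L_2(3.1) + (-2)×L_3(3.1)
P(3.1) = 28.119688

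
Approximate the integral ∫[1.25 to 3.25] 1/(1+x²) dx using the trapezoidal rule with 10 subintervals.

f(x) = 1/(1+x²)
a = 1.25, b = 3.25, n = 10
h = (b - a)/n = 0.200000

Trapezoidal rule: (h/2)[f(x₀) + 2f(x₁) + 2f(x₂) + ... + f(xₙ)]

x_0 = 1.2500, f(x_0) = 0.390244, coefficient = 1
x_1 = 1.4500, f(x_1) = 0.322321, coefficient = 2
x_2 = 1.6500, f(x_2) = 0.268637, coefficient = 2
x_3 = 1.8500, f(x_3) = 0.226116, coefficient = 2
x_4 = 2.0500, f(x_4) = 0.192215, coefficient = 2
x_5 = 2.2500, f(x_5) = 0.164948, coefficient = 2
x_6 = 2.4500, f(x_6) = 0.142806, coefficient = 2
x_7 = 2.6500, f(x_7) = 0.124649, coefficient = 2
x_8 = 2.8500, f(x_8) = 0.109619, coefficient = 2
x_9 = 3.0500, f(x_9) = 0.097064, coefficient = 2
x_10 = 3.2500, f(x_10) = 0.086486, coefficient = 1

I ≈ (0.200000/2) × 3.773482 = 0.377348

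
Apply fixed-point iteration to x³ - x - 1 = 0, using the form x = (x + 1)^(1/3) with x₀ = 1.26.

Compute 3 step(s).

Equation: x³ - x - 1 = 0
Fixed-point form: x = (x + 1)^(1/3)
x₀ = 1.26

x_1 = g(1.260000) = 1.312309
x_2 = g(1.312309) = 1.322357
x_3 = g(1.322357) = 1.324269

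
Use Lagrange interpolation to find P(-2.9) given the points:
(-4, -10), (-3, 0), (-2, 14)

Lagrange interpolation formula:
P(x) = Σ yᵢ × Lᵢ(x)
where Lᵢ(x) = Π_{j≠i} (x - xⱼ)/(xᵢ - xⱼ)

L_0(-2.9) = (-2.9 - (-3))/(-4 - (-3)) × (-2.9 - (-2))/(-4 - (-2)) = -0.045000
L_1(-2.9) = (-2.9 - (-4))/(-3 - (-4)) × (-2.9 - (-2))/(-3 - (-2)) = 0.990000
L_2(-2.9) = (-2.9 - (-4))/(-2 - (-4)) × (-2.9 - (-3))/(-2 - (-3)) = 0.055000

P(-2.9) = (-10)×L_0(-2.9) + 0×L_1(-2.9) + 14×L_2(-2.9)
P(-2.9) = 1.220000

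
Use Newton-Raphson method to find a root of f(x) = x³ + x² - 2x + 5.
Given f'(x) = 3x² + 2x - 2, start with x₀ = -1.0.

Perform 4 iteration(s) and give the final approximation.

f(x) = x³ + x² - 2x + 5
f'(x) = 3x² + 2x - 2
x₀ = -1.0

Newton-Raphson formula: x_{n+1} = x_n - f(x_n)/f'(x_n)

Iteration 1:
  f(-1.000000) = 7.000000
  f'(-1.000000) = -1.000000
  x_1 = -1.000000 - 7.000000/(-1.000000) = 6.000000
Iteration 2:
  f(6.000000) = 245.000000
  f'(6.000000) = 118.000000
  x_2 = 6.000000 - 245.000000/118.000000 = 3.923729
Iteration 3:
  f(3.923729) = 72.956537
  f'(3.923729) = 52.034401
  x_3 = 3.923729 - 72.956537/52.034401 = 2.521646
Iteration 4:
  f(2.521646) = 22.349794
  f'(2.521646) = 22.119388
  x_4 = 2.521646 - 22.349794/22.119388 = 1.511230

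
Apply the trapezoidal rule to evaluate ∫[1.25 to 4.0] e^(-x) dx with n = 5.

f(x) = e^(-x)
a = 1.25, b = 4.0, n = 5
h = (b - a)/n = 0.550000

Trapezoidal rule: (h/2)[f(x₀) + 2f(x₁) + 2f(x₂) + ... + f(xₙ)]

x_0 = 1.2500, f(x_0) = 0.286505, coefficient = 1
x_1 = 1.8000, f(x_1) = 0.165299, coefficient = 2
x_2 = 2.3500, f(x_2) = 0.095369, coefficient = 2
x_3 = 2.9000, f(x_3) = 0.055023, coefficient = 2
x_4 = 3.4500, f(x_4) = 0.031746, coefficient = 2
x_5 = 4.0000, f(x_5) = 0.018316, coefficient = 1

I ≈ (0.550000/2) × 0.999694 = 0.274916
Exact value: 0.268189
Error: 0.006727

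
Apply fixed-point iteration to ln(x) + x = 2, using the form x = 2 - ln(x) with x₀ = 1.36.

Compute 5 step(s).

Equation: ln(x) + x = 2
Fixed-point form: x = 2 - ln(x)
x₀ = 1.36

x_1 = g(1.360000) = 1.692515
x_2 = g(1.692515) = 1.473784
x_3 = g(1.473784) = 1.612167
x_4 = g(1.612167) = 1.522421
x_5 = g(1.522421) = 1.579698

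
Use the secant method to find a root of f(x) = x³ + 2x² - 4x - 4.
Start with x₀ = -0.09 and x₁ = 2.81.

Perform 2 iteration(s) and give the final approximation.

f(x) = x³ + 2x² - 4x - 4
x₀ = -0.09, x₁ = 2.81

Secant formula: x_{n+1} = x_n - f(x_n)(x_n - x_{n-1})/(f(x_n) - f(x_{n-1}))

Iteration 1:
  f(-0.090000) = -3.624529
  f(2.810000) = 22.740241
  x_2 = 2.810000 - 22.740241×(2.810000 - (-0.090000))/(22.740241 - (-3.624529))
       = 0.308681
Iteration 2:
  f(2.810000) = 22.740241
  f(0.308681) = -5.014744
  x_3 = 0.308681 - (-5.014744)×(0.308681 - 2.810000)/(-5.014744 - 22.740241)
       = 0.760617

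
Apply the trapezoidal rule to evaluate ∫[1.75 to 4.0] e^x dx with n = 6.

f(x) = e^x
a = 1.75, b = 4.0, n = 6
h = (b - a)/n = 0.375000

Trapezoidal rule: (h/2)[f(x₀) + 2f(x₁) + 2f(x₂) + ... + f(xₙ)]

x_0 = 1.7500, f(x_0) = 5.754603, coefficient = 1
x_1 = 2.1250, f(x_1) = 8.372897, coefficient = 2
x_2 = 2.5000, f(x_2) = 12.182494, coefficient = 2
x_3 = 2.8750, f(x_3) = 17.725424, coefficient = 2
x_4 = 3.2500, f(x_4) = 25.790340, coefficient = 2
x_5 = 3.6250, f(x_5) = 37.524723, coefficient = 2
x_6 = 4.0000, f(x_6) = 54.598150, coefficient = 1

I ≈ (0.375000/2) × 263.544510 = 49.414596
Exact value: 48.843547
Error: 0.571048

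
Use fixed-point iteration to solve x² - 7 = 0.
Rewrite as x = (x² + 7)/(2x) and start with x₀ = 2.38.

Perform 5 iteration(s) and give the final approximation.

Equation: x² - 7 = 0
Fixed-point form: x = (x² + 7)/(2x)
x₀ = 2.38

x_1 = g(2.380000) = 2.660588
x_2 = g(2.660588) = 2.645793
x_3 = g(2.645793) = 2.645751
x_4 = g(2.645751) = 2.645751
x_5 = g(2.645751) = 2.645751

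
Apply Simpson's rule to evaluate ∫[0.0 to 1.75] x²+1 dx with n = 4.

f(x) = x²+1
a = 0.0, b = 1.75, n = 4
h = (b - a)/n = 0.437500

Simpson's rule: (h/3)[f(x₀) + 4f(x₁) + 2f(x₂) + ... + f(xₙ)]

x_0 = 0.0000, f(x_0) = 1.000000, coefficient = 1
x_1 = 0.4375, f(x_1) = 1.191406, coefficient = 4
x_2 = 0.8750, f(x_2) = 1.765625, coefficient = 2
x_3 = 1.3125, f(x_3) = 2.722656, coefficient = 4
x_4 = 1.7500, f(x_4) = 4.062500, coefficient = 1

I ≈ (0.437500/3) × 24.250000 = 3.536458
Exact value: 3.536458
Error: 0.000000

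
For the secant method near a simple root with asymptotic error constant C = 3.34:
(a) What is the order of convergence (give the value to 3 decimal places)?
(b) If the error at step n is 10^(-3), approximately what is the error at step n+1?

(a) Secant method has superlinear convergence with order φ = (1+√5)/2 ≈ 1.618.
    This means |e_{n+1}| ≈ C|e_n|^1.618.

(b) With |e_n| = 10^(-3) and C = 3.34:
    |e_{n+1}| ≈ 3.34 × (10^(-3))^1.618 = 3.34 × 10^(-4.85)

(a) ≈ 1.618 (golden ratio); (b) |e_{n+1}| ≈ 4.674e-05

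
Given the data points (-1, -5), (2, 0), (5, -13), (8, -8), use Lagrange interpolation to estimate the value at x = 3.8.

Lagrange interpolation formula:
P(x) = Σ yᵢ × Lᵢ(x)
where Lᵢ(x) = Π_{j≠i} (x - xⱼ)/(xᵢ - xⱼ)

L_0(3.8) = (3.8 - 2)/(-1 - 2) × (3.8 - 5)/(-1 - 5) × (3.8 - 8)/(-1 - 8) = -0.056000
L_1(3.8) = (3.8 - (-1))/(2 - (-1)) × (3.8 - 5)/(2 - 5) × (3.8 - 8)/(2 - 8) = 0.448000
L_2(3.8) = (3.8 - (-1))/(5 - (-1)) × (3.8 - 2)/(5 - 2) × (3.8 - 8)/(5 - 8) = 0.672000
L_3(3.8) = (3.8 - (-1))/(8 - (-1)) × (3.8 - 2)/(8 - 2) × (3.8 - 5)/(8 - 5) = -0.064000

P(3.8) = (-5)×L_0(3.8) + 0×L_1(3.8) + (-13)×L_2(3.8) + (-8)×L_3(3.8)
P(3.8) = -7.944000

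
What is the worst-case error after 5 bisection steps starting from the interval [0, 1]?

Bisection error bound: |error| ≤ (b-a)/2^n
|error| ≤ (1 - 0)/2^5 = 1/2^5
|error| ≤ 0.0312500000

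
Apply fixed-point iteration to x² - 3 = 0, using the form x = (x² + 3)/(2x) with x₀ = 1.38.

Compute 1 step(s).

Equation: x² - 3 = 0
Fixed-point form: x = (x² + 3)/(2x)
x₀ = 1.38

x_1 = g(1.380000) = 1.776957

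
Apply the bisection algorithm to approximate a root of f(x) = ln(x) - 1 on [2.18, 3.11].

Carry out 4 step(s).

f(x) = ln(x) - 1
Initial interval: [2.18, 3.11]

Iteration 1:
  c_1 = (2.180000 + 3.110000)/2 = 2.645000
  f(c_1) = f(2.645000) = -0.027329
  f(a) × f(c) ≥ 0, new interval: [2.645000, 3.110000]
Iteration 2:
  c_2 = (2.645000 + 3.110000)/2 = 2.877500
  f(c_2) = f(2.877500) = 0.056922
  f(a) × f(c) < 0, new interval: [2.645000, 2.877500]
Iteration 3:
  c_3 = (2.645000 + 2.877500)/2 = 2.761250
  f(c_3) = f(2.761250) = 0.015683
  f(a) × f(c) < 0, new interval: [2.645000, 2.761250]
Iteration 4:
  c_4 = (2.645000 + 2.761250)/2 = 2.703125
  f(c_4) = f(2.703125) = -0.005591
  f(a) × f(c) ≥ 0, new interval: [2.703125, 2.761250]

After 4 iteration(s), the approximation is c_4 = 2.703125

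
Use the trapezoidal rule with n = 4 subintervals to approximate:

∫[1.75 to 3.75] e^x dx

f(x) = e^x
a = 1.75, b = 3.75, n = 4
h = (b - a)/n = 0.500000

Trapezoidal rule: (h/2)[f(x₀) + 2f(x₁) + 2f(x₂) + ... + f(xₙ)]

x_0 = 1.7500, f(x_0) = 5.754603, coefficient = 1
x_1 = 2.2500, f(x_1) = 9.487736, coefficient = 2
x_2 = 2.7500, f(x_2) = 15.642632, coefficient = 2
x_3 = 3.2500, f(x_3) = 25.790340, coefficient = 2
x_4 = 3.7500, f(x_4) = 42.521082, coefficient = 1

I ≈ (0.500000/2) × 150.117100 = 37.529275
Exact value: 36.766479
Error: 0.762796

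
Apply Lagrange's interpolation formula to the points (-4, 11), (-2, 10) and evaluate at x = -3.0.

Lagrange interpolation formula:
P(x) = Σ yᵢ × Lᵢ(x)
where Lᵢ(x) = Π_{j≠i} (x - xⱼ)/(xᵢ - xⱼ)

L_0(-3.0) = (-3.0 - (-2))/(-4 - (-2)) = 0.500000
L_1(-3.0) = (-3.0 - (-4))/(-2 - (-4)) = 0.500000

P(-3.0) = 11×L_0(-3.0) + 10×L_1(-3.0)
P(-3.0) = 10.500000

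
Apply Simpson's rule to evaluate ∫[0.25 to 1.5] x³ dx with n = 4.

f(x) = x³
a = 0.25, b = 1.5, n = 4
h = (b - a)/n = 0.312500

Simpson's rule: (h/3)[f(x₀) + 4f(x₁) + 2f(x₂) + ... + f(xₙ)]

x_0 = 0.2500, f(x_0) = 0.015625, coefficient = 1
x_1 = 0.5625, f(x_1) = 0.177979, coefficient = 4
x_2 = 0.8750, f(x_2) = 0.669922, coefficient = 2
x_3 = 1.1875, f(x_3) = 1.674561, coefficient = 4
x_4 = 1.5000, f(x_4) = 3.375000, coefficient = 1

I ≈ (0.312500/3) × 12.140625 = 1.264648
Exact value: 1.264648
Error: 0.000000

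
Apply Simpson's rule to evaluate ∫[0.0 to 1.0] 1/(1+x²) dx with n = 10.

f(x) = 1/(1+x²)
a = 0.0, b = 1.0, n = 10
h = (b - a)/n = 0.100000

Simpson's rule: (h/3)[f(x₀) + 4f(x₁) + 2f(x₂) + ... + f(xₙ)]

x_0 = 0.0000, f(x_0) = 1.000000, coefficient = 1
x_1 = 0.1000, f(x_1) = 0.990099, coefficient = 4
x_2 = 0.2000, f(x_2) = 0.961538, coefficient = 2
x_3 = 0.3000, f(x_3) = 0.917431, coefficient = 4
x_4 = 0.4000, f(x_4) = 0.862069, coefficient = 2
x_5 = 0.5000, f(x_5) = 0.800000, coefficient = 4
x_6 = 0.6000, f(x_6) = 0.735294, coefficient = 2
x_7 = 0.7000, f(x_7) = 0.671141, coefficient = 4
x_8 = 0.8000, f(x_8) = 0.609756, coefficient = 2
x_9 = 0.9000, f(x_9) = 0.552486, coefficient = 4
x_10 = 1.0000, f(x_10) = 0.500000, coefficient = 1

I ≈ (0.100000/3) × 23.561945 = 0.785398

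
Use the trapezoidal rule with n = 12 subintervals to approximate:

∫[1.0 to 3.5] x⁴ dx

f(x) = x⁴
a = 1.0, b = 3.5, n = 12
h = (b - a)/n = 0.208333

Trapezoidal rule: (h/2)[f(x₀) + 2f(x₁) + 2f(x₂) + ... + f(xₙ)]

x_0 = 1.0000, f(x_0) = 1.000000, coefficient = 1
x_1 = 1.2083, f(x_1) = 2.131803, coefficient = 2
x_2 = 1.4167, f(x_2) = 4.027826, coefficient = 2
x_3 = 1.6250, f(x_3) = 6.972900, coefficient = 2
x_4 = 1.8333, f(x_4) = 11.297068, coefficient = 2
x_5 = 2.0417, f(x_5) = 17.375582, coefficient = 2
x_6 = 2.2500, f(x_6) = 25.628906, coefficient = 2
x_7 = 2.4583, f(x_7) = 36.522717, coefficient = 2
x_8 = 2.6667, f(x_8) = 50.567901, coefficient = 2
x_9 = 2.8750, f(x_9) = 68.320557, coefficient = 2
x_10 = 3.0833, f(x_10) = 90.381993, coefficient = 2
x_11 = 3.2917, f(x_11) = 117.398730, coefficient = 2
x_12 = 3.5000, f(x_12) = 150.062500, coefficient = 1

I ≈ (0.208333/2) × 1012.314465 = 105.449423
Exact value: 104.843750
Error: 0.605673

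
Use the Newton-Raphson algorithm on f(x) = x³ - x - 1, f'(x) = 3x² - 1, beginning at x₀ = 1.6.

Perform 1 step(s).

f(x) = x³ - x - 1
f'(x) = 3x² - 1
x₀ = 1.6

Newton-Raphson formula: x_{n+1} = x_n - f(x_n)/f'(x_n)

Iteration 1:
  f(1.600000) = 1.496000
  f'(1.600000) = 6.680000
  x_1 = 1.600000 - 1.496000/6.680000 = 1.376048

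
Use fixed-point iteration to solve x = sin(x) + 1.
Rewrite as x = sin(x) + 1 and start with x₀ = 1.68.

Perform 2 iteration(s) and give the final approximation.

Equation: x = sin(x) + 1
Fixed-point form: x = sin(x) + 1
x₀ = 1.68

x_1 = g(1.680000) = 1.994043
x_2 = g(1.994043) = 1.911760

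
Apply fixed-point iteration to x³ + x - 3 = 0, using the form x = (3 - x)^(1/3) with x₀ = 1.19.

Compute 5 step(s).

Equation: x³ + x - 3 = 0
Fixed-point form: x = (3 - x)^(1/3)
x₀ = 1.19

x_1 = g(1.190000) = 1.218689
x_2 = g(1.218689) = 1.212216
x_3 = g(1.212216) = 1.213682
x_4 = g(1.213682) = 1.213350
x_5 = g(1.213350) = 1.213426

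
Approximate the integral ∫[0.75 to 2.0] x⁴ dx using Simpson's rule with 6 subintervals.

f(x) = x⁴
a = 0.75, b = 2.0, n = 6
h = (b - a)/n = 0.208333

Simpson's rule: (h/3)[f(x₀) + 4f(x₁) + 2f(x₂) + ... + f(xₙ)]

x_0 = 0.7500, f(x_0) = 0.316406, coefficient = 1
x_1 = 0.9583, f(x_1) = 0.843464, coefficient = 4
x_2 = 1.1667, f(x_2) = 1.852623, coefficient = 2
x_3 = 1.3750, f(x_3) = 3.574463, coefficient = 4
x_4 = 1.5833, f(x_4) = 6.284770, coefficient = 2
x_5 = 1.7917, f(x_5) = 10.304546, coefficient = 4
x_6 = 2.0000, f(x_6) = 16.000000, coefficient = 1

I ≈ (0.208333/3) × 91.481084 = 6.352853
Exact value: 6.352539
Error: 0.000314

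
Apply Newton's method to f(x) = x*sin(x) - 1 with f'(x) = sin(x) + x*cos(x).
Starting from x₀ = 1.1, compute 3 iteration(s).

f(x) = x*sin(x) - 1
f'(x) = sin(x) + x*cos(x)
x₀ = 1.1

Newton-Raphson formula: x_{n+1} = x_n - f(x_n)/f'(x_n)

Iteration 1:
  f(1.100000) = -0.019672
  f'(1.100000) = 1.390163
  x_1 = 1.100000 - (-0.019672)/1.390163 = 1.114151
Iteration 2:
  f(1.114151) = -0.000009
  f'(1.114151) = 1.388810
  x_2 = 1.114151 - (-0.000009)/1.388810 = 1.114157
Iteration 3:
  f(1.114157) = 0.000000
  f'(1.114157) = 1.388809
  x_3 = 1.114157 - 0.000000/1.388809 = 1.114157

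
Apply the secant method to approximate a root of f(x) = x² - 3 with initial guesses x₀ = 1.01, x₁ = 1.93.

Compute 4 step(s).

f(x) = x² - 3
x₀ = 1.01, x₁ = 1.93

Secant formula: x_{n+1} = x_n - f(x_n)(x_n - x_{n-1})/(f(x_n) - f(x_{n-1}))

Iteration 1:
  f(1.010000) = -1.979900
  f(1.930000) = 0.724900
  x_2 = 1.930000 - 0.724900×(1.930000 - 1.010000)/(0.724900 - (-1.979900))
       = 1.683435
Iteration 2:
  f(1.930000) = 0.724900
  f(1.683435) = -0.166045
  x_3 = 1.683435 - (-0.166045)×(1.683435 - 1.930000)/(-0.166045 - 0.724900)
       = 1.729388
Iteration 3:
  f(1.683435) = -0.166045
  f(1.729388) = -0.009219
  x_4 = 1.729388 - (-0.009219)×(1.729388 - 1.683435)/(-0.009219 - (-0.166045))
       = 1.732089
Iteration 4:
  f(1.729388) = -0.009219
  f(1.732089) = 0.000131
  x_5 = 1.732089 - 0.000131×(1.732089 - 1.729388)/(0.000131 - (-0.009219))
       = 1.732051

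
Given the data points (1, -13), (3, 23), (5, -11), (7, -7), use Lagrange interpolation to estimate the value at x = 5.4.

Lagrange interpolation formula:
P(x) = Σ yᵢ × Lᵢ(x)
where Lᵢ(x) = Π_{j≠i} (x - xⱼ)/(xᵢ - xⱼ)

L_0(5.4) = (5.4 - 3)/(1 - 3) × (5.4 - 5)/(1 - 5) × (5.4 - 7)/(1 - 7) = 0.032000
L_1(5.4) = (5.4 - 1)/(3 - 1) × (5.4 - 5)/(3 - 5) × (5.4 - 7)/(3 - 7) = -0.176000
L_2(5.4) = (5.4 - 1)/(5 - 1) × (5.4 - 3)/(5 - 3) × (5.4 - 7)/(5 - 7) = 1.056000
L_3(5.4) = (5.4 - 1)/(7 - 1) × (5.4 - 3)/(7 - 3) × (5.4 - 5)/(7 - 5) = 0.088000

P(5.4) = (-13)×L_0(5.4) + 23×L_1(5.4) + (-11)×L_2(5.4) + (-7)×L_3(5.4)
P(5.4) = -16.696000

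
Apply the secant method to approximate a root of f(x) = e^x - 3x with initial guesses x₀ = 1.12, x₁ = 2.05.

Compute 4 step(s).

f(x) = e^x - 3x
x₀ = 1.12, x₁ = 2.05

Secant formula: x_{n+1} = x_n - f(x_n)(x_n - x_{n-1})/(f(x_n) - f(x_{n-1}))

Iteration 1:
  f(1.120000) = -0.295146
  f(2.050000) = 1.617901
  x_2 = 2.050000 - 1.617901×(2.050000 - 1.120000)/(1.617901 - (-0.295146))
       = 1.263481
Iteration 2:
  f(2.050000) = 1.617901
  f(1.263481) = -0.252728
  x_3 = 1.263481 - (-0.252728)×(1.263481 - 2.050000)/(-0.252728 - 1.617901)
       = 1.369742
Iteration 3:
  f(1.263481) = -0.252728
  f(1.369742) = -0.174890
  x_4 = 1.369742 - (-0.174890)×(1.369742 - 1.263481)/(-0.174890 - (-0.252728))
       = 1.608496
Iteration 4:
  f(1.369742) = -0.174890
  f(1.608496) = 0.169804
  x_5 = 1.608496 - 0.169804×(1.608496 - 1.369742)/(0.169804 - (-0.174890))
       = 1.490880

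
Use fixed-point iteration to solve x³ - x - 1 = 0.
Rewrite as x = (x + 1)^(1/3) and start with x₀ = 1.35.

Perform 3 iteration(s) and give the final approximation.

Equation: x³ - x - 1 = 0
Fixed-point form: x = (x + 1)^(1/3)
x₀ = 1.35

x_1 = g(1.350000) = 1.329503
x_2 = g(1.329503) = 1.325626
x_3 = g(1.325626) = 1.324890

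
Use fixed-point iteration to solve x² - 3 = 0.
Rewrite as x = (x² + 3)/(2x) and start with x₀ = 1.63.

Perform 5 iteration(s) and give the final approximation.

Equation: x² - 3 = 0
Fixed-point form: x = (x² + 3)/(2x)
x₀ = 1.63

x_1 = g(1.630000) = 1.735245
x_2 = g(1.735245) = 1.732054
x_3 = g(1.732054) = 1.732051
x_4 = g(1.732051) = 1.732051
x_5 = g(1.732051) = 1.732051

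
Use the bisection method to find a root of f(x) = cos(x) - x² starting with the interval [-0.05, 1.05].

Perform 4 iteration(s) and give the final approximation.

f(x) = cos(x) - x²
Initial interval: [-0.05, 1.05]

Iteration 1:
  c_1 = (-0.050000 + 1.050000)/2 = 0.500000
  f(c_1) = f(0.500000) = 0.627583
  f(a) × f(c) ≥ 0, new interval: [0.500000, 1.050000]
Iteration 2:
  c_2 = (0.500000 + 1.050000)/2 = 0.775000
  f(c_2) = f(0.775000) = 0.113796
  f(a) × f(c) ≥ 0, new interval: [0.775000, 1.050000]
Iteration 3:
  c_3 = (0.775000 + 1.050000)/2 = 0.912500
  f(c_3) = f(0.912500) = -0.220886
  f(a) × f(c) < 0, new interval: [0.775000, 0.912500]
Iteration 4:
  c_4 = (0.775000 + 0.912500)/2 = 0.843750
  f(c_4) = f(0.843750) = -0.047248
  f(a) × f(c) < 0, new interval: [0.775000, 0.843750]

After 4 iteration(s), the approximation is c_4 = 0.843750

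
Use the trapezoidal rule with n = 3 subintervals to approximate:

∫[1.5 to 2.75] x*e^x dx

f(x) = x*e^x
a = 1.5, b = 2.75, n = 3
h = (b - a)/n = 0.416667

Trapezoidal rule: (h/2)[f(x₀) + 2f(x₁) + 2f(x₂) + ... + f(xₙ)]

x_0 = 1.5000, f(x_0) = 6.722534, coefficient = 1
x_1 = 1.9167, f(x_1) = 13.029998, coefficient = 2
x_2 = 2.3333, f(x_2) = 24.061937, coefficient = 2
x_3 = 2.7500, f(x_3) = 43.017238, coefficient = 1

I ≈ (0.416667/2) × 123.923640 = 25.817425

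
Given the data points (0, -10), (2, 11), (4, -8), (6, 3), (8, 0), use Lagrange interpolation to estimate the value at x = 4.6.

Lagrange interpolation formula:
P(x) = Σ yᵢ × Lᵢ(x)
where Lᵢ(x) = Π_{j≠i} (x - xⱼ)/(xᵢ - xⱼ)

L_0(4.6) = (4.6 - 2)/(0 - 2) × (4.6 - 4)/(0 - 4) × (4.6 - 6)/(0 - 6) × (4.6 - 8)/(0 - 8) = 0.019337
L_1(4.6) = (4.6 - 0)/(2 - 0) × (4.6 - 4)/(2 - 4) × (4.6 - 6)/(2 - 6) × (4.6 - 8)/(2 - 8) = -0.136850
L_2(4.6) = (4.6 - 0)/(4 - 0) × (4.6 - 2)/(4 - 2) × (4.6 - 6)/(4 - 6) × (4.6 - 8)/(4 - 8) = 0.889525
L_3(4.6) = (4.6 - 0)/(6 - 0) × (4.6 - 2)/(6 - 2) × (4.6 - 4)/(6 - 4) × (4.6 - 8)/(6 - 8) = 0.254150
L_4(4.6) = (4.6 - 0)/(8 - 0) × (4.6 - 2)/(8 - 2) × (4.6 - 4)/(8 - 4) × (4.6 - 6)/(8 - 6) = -0.026162

P(4.6) = (-10)×L_0(4.6) + 11×L_1(4.6) + (-8)×L_2(4.6) + 3×L_3(4.6) + 0×L_4(4.6)
P(4.6) = -8.052475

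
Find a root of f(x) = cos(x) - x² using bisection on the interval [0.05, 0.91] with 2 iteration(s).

f(x) = cos(x) - x²
Initial interval: [0.05, 0.91]

Iteration 1:
  c_1 = (0.050000 + 0.910000)/2 = 0.480000
  f(c_1) = f(0.480000) = 0.656595
  f(a) × f(c) ≥ 0, new interval: [0.480000, 0.910000]
Iteration 2:
  c_2 = (0.480000 + 0.910000)/2 = 0.695000
  f(c_2) = f(0.695000) = 0.285029
  f(a) × f(c) ≥ 0, new interval: [0.695000, 0.910000]

After 2 iteration(s), the approximation is c_2 = 0.695000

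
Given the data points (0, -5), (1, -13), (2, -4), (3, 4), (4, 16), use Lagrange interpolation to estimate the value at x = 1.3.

Lagrange interpolation formula:
P(x) = Σ yᵢ × Lᵢ(x)
where Lᵢ(x) = Π_{j≠i} (x - xⱼ)/(xᵢ - xⱼ)

L_0(1.3) = (1.3 - 1)/(0 - 1) × (1.3 - 2)/(0 - 2) × (1.3 - 3)/(0 - 3) × (1.3 - 4)/(0 - 4) = -0.040163
L_1(1.3) = (1.3 - 0)/(1 - 0) × (1.3 - 2)/(1 - 2) × (1.3 - 3)/(1 - 3) × (1.3 - 4)/(1 - 4) = 0.696150
L_2(1.3) = (1.3 - 0)/(2 - 0) × (1.3 - 1)/(2 - 1) × (1.3 - 3)/(2 - 3) × (1.3 - 4)/(2 - 4) = 0.447525
L_3(1.3) = (1.3 - 0)/(3 - 0) × (1.3 - 1)/(3 - 1) × (1.3 - 2)/(3 - 2) × (1.3 - 4)/(3 - 4) = -0.122850
L_4(1.3) = (1.3 - 0)/(4 - 0) × (1.3 - 1)/(4 - 1) × (1.3 - 2)/(4 - 2) × (1.3 - 3)/(4 - 3) = 0.019338

P(1.3) = (-5)×L_0(1.3) + (-13)×L_1(1.3) + (-4)×L_2(1.3) + 4×L_3(1.3) + 16×L_4(1.3)
P(1.3) = -10.821238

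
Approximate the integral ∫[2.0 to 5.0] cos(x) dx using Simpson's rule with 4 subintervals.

f(x) = cos(x)
a = 2.0, b = 5.0, n = 4
h = (b - a)/n = 0.750000

Simpson's rule: (h/3)[f(x₀) + 4f(x₁) + 2f(x₂) + ... + f(xₙ)]

x_0 = 2.0000, f(x_0) = -0.416147, coefficient = 1
x_1 = 2.7500, f(x_1) = -0.924302, coefficient = 4
x_2 = 3.5000, f(x_2) = -0.936457, coefficient = 2
x_3 = 4.2500, f(x_3) = -0.446087, coefficient = 4
x_4 = 5.0000, f(x_4) = 0.283662, coefficient = 1

I ≈ (0.750000/3) × -7.486957 = -1.871739
Exact value: -1.868222
Error: 0.003518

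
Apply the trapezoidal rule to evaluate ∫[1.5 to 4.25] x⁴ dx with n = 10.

f(x) = x⁴
a = 1.5, b = 4.25, n = 10
h = (b - a)/n = 0.275000

Trapezoidal rule: (h/2)[f(x₀) + 2f(x₁) + 2f(x₂) + ... + f(xₙ)]

x_0 = 1.5000, f(x_0) = 5.062500, coefficient = 1
x_1 = 1.7750, f(x_1) = 9.926438, coefficient = 2
x_2 = 2.0500, f(x_2) = 17.661006, coefficient = 2
x_3 = 2.3250, f(x_3) = 29.220782, coefficient = 2
x_4 = 2.6000, f(x_4) = 45.697600, coefficient = 2
x_5 = 2.8750, f(x_5) = 68.320557, coefficient = 2
x_6 = 3.1500, f(x_6) = 98.456006, coefficient = 2
x_7 = 3.4250, f(x_7) = 137.607563, coefficient = 2
x_8 = 3.7000, f(x_8) = 187.416100, coefficient = 2
x_9 = 3.9750, f(x_9) = 249.659750, coefficient = 2
x_10 = 4.2500, f(x_10) = 326.253906, coefficient = 1

I ≈ (0.275000/2) × 2019.248010 = 277.646601
Exact value: 275.797070
Error: 1.849531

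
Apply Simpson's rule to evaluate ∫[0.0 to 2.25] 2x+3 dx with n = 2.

f(x) = 2x+3
a = 0.0, b = 2.25, n = 2
h = (b - a)/n = 1.125000

Simpson's rule: (h/3)[f(x₀) + 4f(x₁) + 2f(x₂) + ... + f(xₙ)]

x_0 = 0.0000, f(x_0) = 3.000000, coefficient = 1
x_1 = 1.1250, f(x_1) = 5.250000, coefficient = 4
x_2 = 2.2500, f(x_2) = 7.500000, coefficient = 1

I ≈ (1.125000/3) × 31.500000 = 11.812500
Exact value: 11.812500
Error: 0.000000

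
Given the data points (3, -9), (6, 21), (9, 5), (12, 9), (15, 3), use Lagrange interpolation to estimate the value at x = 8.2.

Lagrange interpolation formula:
P(x) = Σ yᵢ × Lᵢ(x)
where Lᵢ(x) = Π_{j≠i} (x - xⱼ)/(xᵢ - xⱼ)

L_0(8.2) = (8.2 - 6)/(3 - 6) × (8.2 - 9)/(3 - 9) × (8.2 - 12)/(3 - 12) × (8.2 - 15)/(3 - 15) = -0.023394
L_1(8.2) = (8.2 - 3)/(6 - 3) × (8.2 - 9)/(6 - 9) × (8.2 - 12)/(6 - 12) × (8.2 - 15)/(6 - 15) = 0.221182
L_2(8.2) = (8.2 - 3)/(9 - 3) × (8.2 - 6)/(9 - 6) × (8.2 - 12)/(9 - 12) × (8.2 - 15)/(9 - 15) = 0.912375
L_3(8.2) = (8.2 - 3)/(12 - 3) × (8.2 - 6)/(12 - 6) × (8.2 - 9)/(12 - 9) × (8.2 - 15)/(12 - 15) = -0.128053
L_4(8.2) = (8.2 - 3)/(15 - 3) × (8.2 - 6)/(15 - 6) × (8.2 - 9)/(15 - 9) × (8.2 - 12)/(15 - 12) = 0.017890

P(8.2) = (-9)×L_0(8.2) + 21×L_1(8.2) + 5×L_2(8.2) + 9×L_3(8.2) + 3×L_4(8.2)
P(8.2) = 8.318440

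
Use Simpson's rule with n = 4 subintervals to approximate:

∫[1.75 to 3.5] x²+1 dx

f(x) = x²+1
a = 1.75, b = 3.5, n = 4
h = (b - a)/n = 0.437500

Simpson's rule: (h/3)[f(x₀) + 4f(x₁) + 2f(x₂) + ... + f(xₙ)]

x_0 = 1.7500, f(x_0) = 4.062500, coefficient = 1
x_1 = 2.1875, f(x_1) = 5.785156, coefficient = 4
x_2 = 2.6250, f(x_2) = 7.890625, coefficient = 2
x_3 = 3.0625, f(x_3) = 10.378906, coefficient = 4
x_4 = 3.5000, f(x_4) = 13.250000, coefficient = 1

I ≈ (0.437500/3) × 97.750000 = 14.255208
Exact value: 14.255208
Error: 0.000000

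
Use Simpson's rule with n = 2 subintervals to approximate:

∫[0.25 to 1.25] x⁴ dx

f(x) = x⁴
a = 0.25, b = 1.25, n = 2
h = (b - a)/n = 0.500000

Simpson's rule: (h/3)[f(x₀) + 4f(x₁) + 2f(x₂) + ... + f(xₙ)]

x_0 = 0.2500, f(x_0) = 0.003906, coefficient = 1
x_1 = 0.7500, f(x_1) = 0.316406, coefficient = 4
x_2 = 1.2500, f(x_2) = 2.441406, coefficient = 1

I ≈ (0.500000/3) × 3.710938 = 0.618490
Exact value: 0.610156
Error: 0.008333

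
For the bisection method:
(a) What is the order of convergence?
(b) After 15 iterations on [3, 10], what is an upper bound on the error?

(a) Bisection has linear (order 1) convergence; the error is halved each step.

(b) Error bound = (b-a)/2^n = (10 - 3)/2^{15}
    = 7/2^{15}

(a) 1 (linear); (b) error ≤ 2.14e-04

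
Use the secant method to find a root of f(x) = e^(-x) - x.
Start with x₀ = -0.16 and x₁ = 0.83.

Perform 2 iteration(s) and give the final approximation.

f(x) = e^(-x) - x
x₀ = -0.16, x₁ = 0.83

Secant formula: x_{n+1} = x_n - f(x_n)(x_n - x_{n-1})/(f(x_n) - f(x_{n-1}))

Iteration 1:
  f(-0.160000) = 1.333511
  f(0.830000) = -0.393951
  x_2 = 0.830000 - (-0.393951)×(0.830000 - (-0.160000))/(-0.393951 - 1.333511)
       = 0.604229
Iteration 2:
  f(0.830000) = -0.393951
  f(0.604229) = -0.057733
  x_3 = 0.604229 - (-0.057733)×(0.604229 - 0.830000)/(-0.057733 - (-0.393951))
       = 0.565461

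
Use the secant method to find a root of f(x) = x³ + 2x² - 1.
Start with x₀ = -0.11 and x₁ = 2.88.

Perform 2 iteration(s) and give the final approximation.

f(x) = x³ + 2x² - 1
x₀ = -0.11, x₁ = 2.88

Secant formula: x_{n+1} = x_n - f(x_n)(x_n - x_{n-1})/(f(x_n) - f(x_{n-1}))

Iteration 1:
  f(-0.110000) = -0.977131
  f(2.880000) = 39.476672
  x_2 = 2.880000 - 39.476672×(2.880000 - (-0.110000))/(39.476672 - (-0.977131))
       = -0.037779
Iteration 2:
  f(2.880000) = 39.476672
  f(-0.037779) = -0.997199
  x_3 = -0.037779 - (-0.997199)×(-0.037779 - 2.880000)/(-0.997199 - 39.476672)
       = 0.034110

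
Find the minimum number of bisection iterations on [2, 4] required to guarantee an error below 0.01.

We need (b-a)/2^n ≤ 0.01
(4 - 2)/2^n ≤ 0.01
2/2^n ≤ 0.01
2^n ≥ 200
n ≥ log₂(200) = 7.64
n ≥ 8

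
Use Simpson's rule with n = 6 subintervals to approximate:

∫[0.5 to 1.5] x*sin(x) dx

f(x) = x*sin(x)
a = 0.5, b = 1.5, n = 6
h = (b - a)/n = 0.166667

Simpson's rule: (h/3)[f(x₀) + 4f(x₁) + 2f(x₂) + ... + f(xₙ)]

x_0 = 0.5000, f(x_0) = 0.239713, coefficient = 1
x_1 = 0.6667, f(x_1) = 0.412247, coefficient = 4
x_2 = 0.8333, f(x_2) = 0.616814, coefficient = 2
x_3 = 1.0000, f(x_3) = 0.841471, coefficient = 4
x_4 = 1.1667, f(x_4) = 1.072686, coefficient = 2
x_5 = 1.3333, f(x_5) = 1.295917, coefficient = 4
x_6 = 1.5000, f(x_6) = 1.496242, coefficient = 1

I ≈ (0.166667/3) × 15.313494 = 0.850750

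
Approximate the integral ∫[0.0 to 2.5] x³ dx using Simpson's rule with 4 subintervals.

f(x) = x³
a = 0.0, b = 2.5, n = 4
h = (b - a)/n = 0.625000

Simpson's rule: (h/3)[f(x₀) + 4f(x₁) + 2f(x₂) + ... + f(xₙ)]

x_0 = 0.0000, f(x_0) = 0.000000, coefficient = 1
x_1 = 0.6250, f(x_1) = 0.244141, coefficient = 4
x_2 = 1.2500, f(x_2) = 1.953125, coefficient = 2
x_3 = 1.8750, f(x_3) = 6.591797, coefficient = 4
x_4 = 2.5000, f(x_4) = 15.625000, coefficient = 1

I ≈ (0.625000/3) × 46.875000 = 9.765625
Exact value: 9.765625
Error: 0.000000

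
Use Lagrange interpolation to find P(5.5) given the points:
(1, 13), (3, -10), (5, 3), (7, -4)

Lagrange interpolation formula:
P(x) = Σ yᵢ × Lᵢ(x)
where Lᵢ(x) = Π_{j≠i} (x - xⱼ)/(xᵢ - xⱼ)

L_0(5.5) = (5.5 - 3)/(1 - 3) × (5.5 - 5)/(1 - 5) × (5.5 - 7)/(1 - 7) = 0.039062
L_1(5.5) = (5.5 - 1)/(3 - 1) × (5.5 - 5)/(3 - 5) × (5.5 - 7)/(3 - 7) = -0.210938
L_2(5.5) = (5.5 - 1)/(5 - 1) × (5.5 - 3)/(5 - 3) × (5.5 - 7)/(5 - 7) = 1.054688
L_3(5.5) = (5.5 - 1)/(7 - 1) × (5.5 - 3)/(7 - 3) × (5.5 - 5)/(7 - 5) = 0.117188

P(5.5) = 13×L_0(5.5) + (-10)×L_1(5.5) + 3×L_2(5.5) + (-4)×L_3(5.5)
P(5.5) = 5.312500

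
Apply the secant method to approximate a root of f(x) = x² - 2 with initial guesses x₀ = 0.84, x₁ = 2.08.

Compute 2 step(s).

f(x) = x² - 2
x₀ = 0.84, x₁ = 2.08

Secant formula: x_{n+1} = x_n - f(x_n)(x_n - x_{n-1})/(f(x_n) - f(x_{n-1}))

Iteration 1:
  f(0.840000) = -1.294400
  f(2.080000) = 2.326400
  x_2 = 2.080000 - 2.326400×(2.080000 - 0.840000)/(2.326400 - (-1.294400))
       = 1.283288
Iteration 2:
  f(2.080000) = 2.326400
  f(1.283288) = -0.353173
  x_3 = 1.283288 - (-0.353173)×(1.283288 - 2.080000)/(-0.353173 - 2.326400)
       = 1.388296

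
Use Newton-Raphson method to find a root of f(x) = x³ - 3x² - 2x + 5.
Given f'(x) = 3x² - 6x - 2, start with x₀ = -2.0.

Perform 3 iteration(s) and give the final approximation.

f(x) = x³ - 3x² - 2x + 5
f'(x) = 3x² - 6x - 2
x₀ = -2.0

Newton-Raphson formula: x_{n+1} = x_n - f(x_n)/f'(x_n)

Iteration 1:
  f(-2.000000) = -11.000000
  f'(-2.000000) = 22.000000
  x_1 = -2.000000 - (-11.000000)/22.000000 = -1.500000
Iteration 2:
  f(-1.500000) = -2.125000
  f'(-1.500000) = 13.750000
  x_2 = -1.500000 - (-2.125000)/13.750000 = -1.345455
Iteration 3:
  f(-1.345455) = -0.175441
  f'(-1.345455) = 11.503471
  x_3 = -1.345455 - (-0.175441)/11.503471 = -1.330203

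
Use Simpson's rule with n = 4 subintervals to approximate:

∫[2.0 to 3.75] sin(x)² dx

f(x) = sin(x)²
a = 2.0, b = 3.75, n = 4
h = (b - a)/n = 0.437500

Simpson's rule: (h/3)[f(x₀) + 4f(x₁) + 2f(x₂) + ... + f(xₙ)]

x_0 = 2.0000, f(x_0) = 0.826822, coefficient = 1
x_1 = 2.4375, f(x_1) = 0.419052, coefficient = 4
x_2 = 2.8750, f(x_2) = 0.069404, coefficient = 2
x_3 = 3.3125, f(x_3) = 0.028926, coefficient = 4
x_4 = 3.7500, f(x_4) = 0.326682, coefficient = 1

I ≈ (0.437500/3) × 3.084225 = 0.449783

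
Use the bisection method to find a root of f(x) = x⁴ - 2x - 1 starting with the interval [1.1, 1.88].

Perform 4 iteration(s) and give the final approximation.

f(x) = x⁴ - 2x - 1
Initial interval: [1.1, 1.88]

Iteration 1:
  c_1 = (1.100000 + 1.880000)/2 = 1.490000
  f(c_1) = f(1.490000) = 0.948844
  f(a) × f(c) < 0, new interval: [1.100000, 1.490000]
Iteration 2:
  c_2 = (1.100000 + 1.490000)/2 = 1.295000
  f(c_2) = f(1.295000) = -0.777587
  f(a) × f(c) ≥ 0, new interval: [1.295000, 1.490000]
Iteration 3:
  c_3 = (1.295000 + 1.490000)/2 = 1.392500
  f(c_3) = f(1.392500) = -0.025061
  f(a) × f(c) ≥ 0, new interval: [1.392500, 1.490000]
Iteration 4:
  c_4 = (1.392500 + 1.490000)/2 = 1.441250
  f(c_4) = f(1.441250) = 0.432266
  f(a) × f(c) < 0, new interval: [1.392500, 1.441250]

After 4 iteration(s), the approximation is c_4 = 1.441250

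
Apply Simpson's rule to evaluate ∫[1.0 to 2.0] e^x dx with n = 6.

f(x) = e^x
a = 1.0, b = 2.0, n = 6
h = (b - a)/n = 0.166667

Simpson's rule: (h/3)[f(x₀) + 4f(x₁) + 2f(x₂) + ... + f(xₙ)]

x_0 = 1.0000, f(x_0) = 2.718282, coefficient = 1
x_1 = 1.1667, f(x_1) = 3.211271, coefficient = 4
x_2 = 1.3333, f(x_2) = 3.793668, coefficient = 2
x_3 = 1.5000, f(x_3) = 4.481689, coefficient = 4
x_4 = 1.6667, f(x_4) = 5.294490, coefficient = 2
x_5 = 1.8333, f(x_5) = 6.254701, coefficient = 4
x_6 = 2.0000, f(x_6) = 7.389056, coefficient = 1

I ≈ (0.166667/3) × 84.074296 = 4.670794
Exact value: 4.670774
Error: 0.000020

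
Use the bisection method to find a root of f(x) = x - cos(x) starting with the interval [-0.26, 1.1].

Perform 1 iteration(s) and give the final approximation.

f(x) = x - cos(x)
Initial interval: [-0.26, 1.1]

Iteration 1:
  c_1 = (-0.260000 + 1.100000)/2 = 0.420000
  f(c_1) = f(0.420000) = -0.493089
  f(a) × f(c) ≥ 0, new interval: [0.420000, 1.100000]

After 1 iteration(s), the approximation is c_1 = 0.420000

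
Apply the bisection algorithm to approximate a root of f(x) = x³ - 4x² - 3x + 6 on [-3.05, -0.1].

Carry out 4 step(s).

f(x) = x³ - 4x² - 3x + 6
Initial interval: [-3.05, -0.1]

Iteration 1:
  c_1 = (-3.050000 + (-0.100000))/2 = -1.575000
  f(c_1) = f(-1.575000) = -3.104484
  f(a) × f(c) ≥ 0, new interval: [-1.575000, -0.100000]
Iteration 2:
  c_2 = (-1.575000 + (-0.100000))/2 = -0.837500
  f(c_2) = f(-0.837500) = 5.119447
  f(a) × f(c) < 0, new interval: [-1.575000, -0.837500]
Iteration 3:
  c_3 = (-1.575000 + (-0.837500))/2 = -1.206250
  f(c_3) = f(-1.206250) = 2.043453
  f(a) × f(c) < 0, new interval: [-1.575000, -1.206250]
Iteration 4:
  c_4 = (-1.575000 + (-1.206250))/2 = -1.390625
  f(c_4) = f(-1.390625) = -0.252720
  f(a) × f(c) ≥ 0, new interval: [-1.390625, -1.206250]

After 4 iteration(s), the approximation is c_4 = -1.390625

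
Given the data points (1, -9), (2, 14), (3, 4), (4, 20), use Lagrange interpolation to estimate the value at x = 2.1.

Lagrange interpolation formula:
P(x) = Σ yᵢ × Lᵢ(x)
where Lᵢ(x) = Π_{j≠i} (x - xⱼ)/(xᵢ - xⱼ)

L_0(2.1) = (2.1 - 2)/(1 - 2) × (2.1 - 3)/(1 - 3) × (2.1 - 4)/(1 - 4) = -0.028500
L_1(2.1) = (2.1 - 1)/(2 - 1) × (2.1 - 3)/(2 - 3) × (2.1 - 4)/(2 - 4) = 0.940500
L_2(2.1) = (2.1 - 1)/(3 - 1) × (2.1 - 2)/(3 - 2) × (2.1 - 4)/(3 - 4) = 0.104500
L_3(2.1) = (2.1 - 1)/(4 - 1) × (2.1 - 2)/(4 - 2) × (2.1 - 3)/(4 - 3) = -0.016500

P(2.1) = (-9)×L_0(2.1) + 14×L_1(2.1) + 4×L_2(2.1) + 20×L_3(2.1)
P(2.1) = 13.511500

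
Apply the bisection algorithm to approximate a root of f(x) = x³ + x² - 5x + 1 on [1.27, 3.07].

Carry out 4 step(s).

f(x) = x³ + x² - 5x + 1
Initial interval: [1.27, 3.07]

Iteration 1:
  c_1 = (1.270000 + 3.070000)/2 = 2.170000
  f(c_1) = f(2.170000) = 5.077213
  f(a) × f(c) < 0, new interval: [1.270000, 2.170000]
Iteration 2:
  c_2 = (1.270000 + 2.170000)/2 = 1.720000
  f(c_2) = f(1.720000) = 0.446848
  f(a) × f(c) < 0, new interval: [1.270000, 1.720000]
Iteration 3:
  c_3 = (1.270000 + 1.720000)/2 = 1.495000
  f(c_3) = f(1.495000) = -0.898613
  f(a) × f(c) ≥ 0, new interval: [1.495000, 1.720000]
Iteration 4:
  c_4 = (1.495000 + 1.720000)/2 = 1.607500
  f(c_4) = f(1.607500) = -0.299573
  f(a) × f(c) ≥ 0, new interval: [1.607500, 1.720000]

After 4 iteration(s), the approximation is c_4 = 1.607500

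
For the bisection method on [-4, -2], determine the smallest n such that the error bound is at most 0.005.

We need (b-a)/2^n ≤ 0.005
(-2 - (-4))/2^n ≤ 0.005
2/2^n ≤ 0.005
2^n ≥ 400
n ≥ log₂(400) = 8.64
n ≥ 9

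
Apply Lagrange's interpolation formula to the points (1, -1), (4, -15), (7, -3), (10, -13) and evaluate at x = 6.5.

Lagrange interpolation formula:
P(x) = Σ yᵢ × Lᵢ(x)
where Lᵢ(x) = Π_{j≠i} (x - xⱼ)/(xᵢ - xⱼ)

L_0(6.5) = (6.5 - 4)/(1 - 4) × (6.5 - 7)/(1 - 7) × (6.5 - 10)/(1 - 10) = -0.027006
L_1(6.5) = (6.5 - 1)/(4 - 1) × (6.5 - 7)/(4 - 7) × (6.5 - 10)/(4 - 10) = 0.178241
L_2(6.5) = (6.5 - 1)/(7 - 1) × (6.5 - 4)/(7 - 4) × (6.5 - 10)/(7 - 10) = 0.891204
L_3(6.5) = (6.5 - 1)/(10 - 1) × (6.5 - 4)/(10 - 4) × (6.5 - 7)/(10 - 7) = -0.042438

P(6.5) = (-1)×L_0(6.5) + (-15)×L_1(6.5) + (-3)×L_2(6.5) + (-13)×L_3(6.5)
P(6.5) = -4.768519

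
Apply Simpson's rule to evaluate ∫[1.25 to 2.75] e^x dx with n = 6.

f(x) = e^x
a = 1.25, b = 2.75, n = 6
h = (b - a)/n = 0.250000

Simpson's rule: (h/3)[f(x₀) + 4f(x₁) + 2f(x₂) + ... + f(xₙ)]

x_0 = 1.2500, f(x_0) = 3.490343, coefficient = 1
x_1 = 1.5000, f(x_1) = 4.481689, coefficient = 4
x_2 = 1.7500, f(x_2) = 5.754603, coefficient = 2
x_3 = 2.0000, f(x_3) = 7.389056, coefficient = 4
x_4 = 2.2500, f(x_4) = 9.487736, coefficient = 2
x_5 = 2.5000, f(x_5) = 12.182494, coefficient = 4
x_6 = 2.7500, f(x_6) = 15.642632, coefficient = 1

I ≈ (0.250000/3) × 145.830608 = 12.152551
Exact value: 12.152289
Error: 0.000262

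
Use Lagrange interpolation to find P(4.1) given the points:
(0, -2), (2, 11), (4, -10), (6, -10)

Lagrange interpolation formula:
P(x) = Σ yᵢ × Lᵢ(x)
where Lᵢ(x) = Π_{j≠i} (x - xⱼ)/(xᵢ - xⱼ)

L_0(4.1) = (4.1 - 2)/(0 - 2) × (4.1 - 4)/(0 - 4) × (4.1 - 6)/(0 - 6) = 0.008312
L_1(4.1) = (4.1 - 0)/(2 - 0) × (4.1 - 4)/(2 - 4) × (4.1 - 6)/(2 - 6) = -0.048687
L_2(4.1) = (4.1 - 0)/(4 - 0) × (4.1 - 2)/(4 - 2) × (4.1 - 6)/(4 - 6) = 1.022437
L_3(4.1) = (4.1 - 0)/(6 - 0) × (4.1 - 2)/(6 - 2) × (4.1 - 4)/(6 - 4) = 0.017937

P(4.1) = (-2)×L_0(4.1) + 11×L_1(4.1) + (-10)×L_2(4.1) + (-10)×L_3(4.1)
P(4.1) = -10.955937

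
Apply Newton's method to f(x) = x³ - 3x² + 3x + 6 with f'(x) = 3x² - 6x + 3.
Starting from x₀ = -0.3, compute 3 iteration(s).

f(x) = x³ - 3x² + 3x + 6
f'(x) = 3x² - 6x + 3
x₀ = -0.3

Newton-Raphson formula: x_{n+1} = x_n - f(x_n)/f'(x_n)

Iteration 1:
  f(-0.300000) = 4.803000
  f'(-0.300000) = 5.070000
  x_1 = -0.300000 - 4.803000/5.070000 = -1.247337
Iteration 2:
  f(-1.247337) = -4.350233
  f'(-1.247337) = 15.151575
  x_2 = -1.247337 - (-4.350233)/15.151575 = -0.960223
Iteration 3:
  f(-0.960223) = -0.532107
  f'(-0.960223) = 11.527423
  x_3 = -0.960223 - (-0.532107)/11.527423 = -0.914063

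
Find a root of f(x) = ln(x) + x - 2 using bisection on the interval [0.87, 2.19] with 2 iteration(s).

f(x) = ln(x) + x - 2
Initial interval: [0.87, 2.19]

Iteration 1:
  c_1 = (0.870000 + 2.190000)/2 = 1.530000
  f(c_1) = f(1.530000) = -0.044732
  f(a) × f(c) ≥ 0, new interval: [1.530000, 2.190000]
Iteration 2:
  c_2 = (1.530000 + 2.190000)/2 = 1.860000
  f(c_2) = f(1.860000) = 0.480576
  f(a) × f(c) < 0, new interval: [1.530000, 1.860000]

After 2 iteration(s), the approximation is c_2 = 1.860000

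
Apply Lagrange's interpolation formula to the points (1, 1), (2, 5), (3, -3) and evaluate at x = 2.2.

Lagrange interpolation formula:
P(x) = Σ yᵢ × Lᵢ(x)
where Lᵢ(x) = Π_{j≠i} (x - xⱼ)/(xᵢ - xⱼ)

L_0(2.2) = (2.2 - 2)/(1 - 2) × (2.2 - 3)/(1 - 3) = -0.080000
L_1(2.2) = (2.2 - 1)/(2 - 1) × (2.2 - 3)/(2 - 3) = 0.960000
L_2(2.2) = (2.2 - 1)/(3 - 1) × (2.2 - 2)/(3 - 2) = 0.120000

P(2.2) = 1×L_0(2.2) + 5×L_1(2.2) + (-3)×L_2(2.2)
P(2.2) = 4.360000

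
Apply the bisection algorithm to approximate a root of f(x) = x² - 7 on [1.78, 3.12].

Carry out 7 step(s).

f(x) = x² - 7
Initial interval: [1.78, 3.12]

Iteration 1:
  c_1 = (1.780000 + 3.120000)/2 = 2.450000
  f(c_1) = f(2.450000) = -0.997500
  f(a) × f(c) ≥ 0, new interval: [2.450000, 3.120000]
Iteration 2:
  c_2 = (2.450000 + 3.120000)/2 = 2.785000
  f(c_2) = f(2.785000) = 0.756225
  f(a) × f(c) < 0, new interval: [2.450000, 2.785000]
Iteration 3:
  c_3 = (2.450000 + 2.785000)/2 = 2.617500
  f(c_3) = f(2.617500) = -0.148694
  f(a) × f(c) ≥ 0, new interval: [2.617500, 2.785000]
Iteration 4:
  c_4 = (2.617500 + 2.785000)/2 = 2.701250
  f(c_4) = f(2.701250) = 0.296752
  f(a) × f(c) < 0, new interval: [2.617500, 2.701250]
Iteration 5:
  c_5 = (2.617500 + 2.701250)/2 = 2.659375
  f(c_5) = f(2.659375) = 0.072275
  f(a) × f(c) < 0, new interval: [2.617500, 2.659375]
Iteration 6:
  c_6 = (2.617500 + 2.659375)/2 = 2.638438
  f(c_6) = f(2.638438) = -0.038648
  f(a) × f(c) ≥ 0, new interval: [2.638438, 2.659375]
Iteration 7:
  c_7 = (2.638438 + 2.659375)/2 = 2.648906
  f(c_7) = f(2.648906) = 0.016704
  f(a) × f(c) < 0, new interval: [2.638438, 2.648906]

After 7 iteration(s), the approximation is c_7 = 2.648906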